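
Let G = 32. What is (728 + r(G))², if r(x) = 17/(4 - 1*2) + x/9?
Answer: 177449041/324 ≈ 5.4768e+5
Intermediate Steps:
r(x) = 17/2 + x/9 (r(x) = 17/(4 - 2) + x*(⅑) = 17/2 + x/9)
(728 + r(G))² = (728 + (17/2 + (⅑)*32))² = (728 + (17/2 + 32/9))² = (728 + 217/18)² = (13321/18)² = 177449041/324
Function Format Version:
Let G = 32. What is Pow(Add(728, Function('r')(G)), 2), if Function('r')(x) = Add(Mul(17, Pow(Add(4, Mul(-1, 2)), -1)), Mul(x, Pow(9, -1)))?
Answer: Rational(177449041, 324) ≈ 5.4768e+5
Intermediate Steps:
Function('r')(x) = Add(Rational(17, 2), Mul(Rational(1, 9), x)) (Function('r')(x) = Add(Mul(17, Pow(Add(4, -2), -1)), Mul(x, Rational(1, 9))) = Add(Mul(17, Pow(2, -1)), Mul(Rational(1, 9), x)) = Add(Mul(17, Rational(1, 2)), Mul(Rational(1, 9), x)) = Add(Rational(17, 2), Mul(Rational(1, 9), x)))
Pow(Add(728, Function('r')(G)), 2) = Pow(Add(728, Add(Rational(17, 2), Mul(Rational(1, 9), 32))), 2) = Pow(Add(728, Add(Rational(17, 2), Rational(32, 9))), 2) = Pow(Add(728, Rational(217, 18)), 2) = Pow(Rational(13321, 18), 2) = Rational(177449041, 324)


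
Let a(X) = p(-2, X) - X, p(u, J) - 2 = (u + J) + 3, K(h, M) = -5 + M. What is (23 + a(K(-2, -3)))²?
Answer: 676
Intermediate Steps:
p(u, J) = 5 + J + u (p(u, J) = 2 + ((u + J) + 3) = 2 + ((J + u) + 3) = 2 + (3 + J + u) = 5 + J + u)
a(X) = 3 (a(X) = (5 + X - 2) - X = (3 + X) - X = 3)
(23 + a(K(-2, -3)))² = (23 + 3)² = 26² = 676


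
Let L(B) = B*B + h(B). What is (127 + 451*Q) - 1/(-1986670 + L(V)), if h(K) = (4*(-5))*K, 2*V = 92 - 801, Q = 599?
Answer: 2004269246368/7415639 ≈ 2.7028e+5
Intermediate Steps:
V = -709/2 (V = (92 - 801)/2 = (½)*(-709) = -709/2 ≈ -354.50)
h(K) = -20*K
L(B) = B² - 20*B (L(B) = B*B - 20*B = B² - 20*B)
(127 + 451*Q) - 1/(-1986670 + L(V)) = (127 + 451*599) - 1/(-1986670 - 709*(-20 - 709/2)/2) = (127 + 270149) - 1/(-1986670 - 709/2*(-749/2)) = 270276 - 1/(-1986670 + 531041/4) = 270276 - 1/(-7415639/4) = 270276 - 1*(-4/7415639) = 270276 + 4/7415639 = 2004269246368/7415639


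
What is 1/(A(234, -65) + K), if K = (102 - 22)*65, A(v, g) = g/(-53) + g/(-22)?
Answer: 1166/6068075 ≈ 0.00019215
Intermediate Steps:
A(v, g) = -75*g/1166 (A(v, g) = g*(-1/53) + g*(-1/22) = -g/53 - g/22 = -75*g/1166)
K = 5200 (K = 80*65 = 5200)
1/(A(234, -65) + K) = 1/(-75/1166*(-65) + 5200) = 1/(4875/1166 + 5200) = 1/(6068075/1166) = 1166/6068075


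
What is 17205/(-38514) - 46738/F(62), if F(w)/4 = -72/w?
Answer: 4649967481/462168 ≈ 10061.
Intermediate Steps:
F(w) = -288/w (F(w) = 4*(-72/w) = -288/w)
17205/(-38514) - 46738/F(62) = 17205/(-38514) - 46738/((-288/62)) = 17205*(-1/38514) - 46738/((-288*1/62)) = -5735/12838 - 46738/(-144/31) = -5735/12838 - 46738*(-31/144) = -5735/12838 + 724439/72 = 4649967481/462168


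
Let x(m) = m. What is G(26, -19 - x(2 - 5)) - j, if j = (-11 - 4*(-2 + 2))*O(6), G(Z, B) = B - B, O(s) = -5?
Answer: -55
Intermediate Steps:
G(Z, B) = 0
j = 55 (j = (-11 - 4*(-2 + 2))*(-5) = (-11 - 4*0)*(-5) = (-11 + 0)*(-5) = -11*(-5) = 55)
G(26, -19 - x(2 - 5)) - j = 0 - 1*55 = 0 - 55 = -55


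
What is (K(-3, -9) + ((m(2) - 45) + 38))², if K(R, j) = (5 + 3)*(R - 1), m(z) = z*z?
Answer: 1225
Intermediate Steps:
m(z) = z²
K(R, j) = -8 + 8*R (K(R, j) = 8*(-1 + R) = -8 + 8*R)
(K(-3, -9) + ((m(2) - 45) + 38))² = ((-8 + 8*(-3)) + ((2² - 45) + 38))² = ((-8 - 24) + ((4 - 45) + 38))² = (-32 + (-41 + 38))² = (-32 - 3)² = (-35)² = 1225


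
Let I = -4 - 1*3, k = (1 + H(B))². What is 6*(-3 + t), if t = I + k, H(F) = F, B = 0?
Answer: -54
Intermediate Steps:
k = 1 (k = (1 + 0)² = 1² = 1)
I = -7 (I = -4 - 3 = -7)
t = -6 (t = -7 + 1 = -6)
6*(-3 + t) = 6*(-3 - 6) = 6*(-9) = -54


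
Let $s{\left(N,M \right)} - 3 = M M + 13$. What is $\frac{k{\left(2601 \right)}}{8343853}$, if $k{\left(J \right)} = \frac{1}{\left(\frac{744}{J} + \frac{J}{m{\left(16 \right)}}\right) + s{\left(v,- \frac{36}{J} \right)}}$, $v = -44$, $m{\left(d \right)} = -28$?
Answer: $- \frac{1002252}{640633856434441} \approx -1.5645 \cdot 10^{-9}$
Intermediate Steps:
$s{\left(N,M \right)} = 16 + M^{2}$ ($s{\left(N,M \right)} = 3 + \left(M M + 13\right) = 3 + \left(M^{2} + 13\right) = 3 + \left(13 + M^{2}\right) = 16 + M^{2}$)
$k{\left(J \right)} = \frac{1}{16 + \frac{744}{J} + \frac{1296}{J^{2}} - \frac{J}{28}}$ ($k{\left(J \right)} = \frac{1}{\left(\frac{744}{J} + \frac{J}{-28}\right) + \left(16 + \left(- \frac{36}{J}\right)^{2}\right)} = \frac{1}{\left(\frac{744}{J} + J \left(- \frac{1}{28}\right)\right) + \left(16 + \frac{1296}{J^{2}}\right)} = \frac{1}{\left(\frac{744}{J} - \frac{J}{28}\right) + \left(16 + \frac{1296}{J^{2}}\right)} = \frac{1}{16 + \frac{744}{J} + \frac{1296}{J^{2}} - \frac{J}{28}}$)
$\frac{k{\left(2601 \right)}}{8343853} = \frac{28 \cdot 2601^{2} \frac{1}{36288 + 448 \cdot 2601^{2} - 2601 \left(-20832 + 2601^{2}\right)}}{8343853} = 28 \cdot 6765201 \frac{1}{36288 + 448 \cdot 6765201 - 2601 \left(-20832 + 6765201\right)} \frac{1}{8343853} = 28 \cdot 6765201 \frac{1}{36288 + 3030810048 - 2601 \cdot 6744369} \cdot \frac{1}{8343853} = 28 \cdot 6765201 \frac{1}{36288 + 3030810048 - 17542103769} \cdot \frac{1}{8343853} = 28 \cdot 6765201 \frac{1}{-14511257433} \cdot \frac{1}{8343853} = 28 \cdot 6765201 \left(- \frac{1}{14511257433}\right) \frac{1}{8343853} = \left(- \frac{7015764}{537453979}\right) \frac{1}{8343853} = - \frac{1002252}{640633856434441}$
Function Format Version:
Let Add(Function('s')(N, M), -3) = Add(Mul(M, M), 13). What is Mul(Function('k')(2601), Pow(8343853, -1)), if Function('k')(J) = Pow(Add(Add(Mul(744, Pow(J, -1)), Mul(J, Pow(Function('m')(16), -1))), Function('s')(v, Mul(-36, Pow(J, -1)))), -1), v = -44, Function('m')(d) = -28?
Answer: Rational(-1002252, 640633856434441) ≈ -1.5645e-9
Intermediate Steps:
Function('s')(N, M) = Add(16, Pow(M, 2)) (Function('s')(N, M) = Add(3, Add(Mul(M, M), 13)) = Add(3, Add(Pow(M, 2), 13)) = Add(3, Add(13, Pow(M, 2))) = Add(16, Pow(M, 2)))
Function('k')(J) = Pow(Add(16, Mul(744, Pow(J, -1)), Mul(1296, Pow(J, -2)), Mul(Rational(-1, 28), J)), -1) (Function('k')(J) = Pow(Add(Add(Mul(744, Pow(J, -1)), Mul(J, Pow(-28, -1))), Add(16, Pow(Mul(-36, Pow(J, -1)), 2))), -1) = Pow(Add(Add(Mul(744, Pow(J, -1)), Mul(J, Rational(-1, 28))), Add(16, Mul(1296, Pow(J, -2)))), -1) = Pow(Add(Add(Mul(744, Pow(J, -1)), Mul(Rational(-1, 28), J)), Add(16, Mul(1296, Pow(J, -2)))), -1) = Pow(Add(16, Mul(744, Pow(J, -1)), Mul(1296, Pow(J, -2)), Mul(Rational(-1, 28), J)), -1))
Mul(Function('k')(2601), Pow(8343853, -1)) = Mul(Mul(28, Pow(2601, 2), Pow(Add(36288, Mul(448, Pow(2601, 2)), Mul(-1, 2601, Add(-20832, Pow(2601, 2)))), -1)), Pow(8343853, -1)) = Mul(Mul(28, 6765201, Pow(Add(36288, Mul(448, 6765201), Mul(-1, 2601, Add(-20832, 6765201))), -1)), Rational(1, 8343853)) = Mul(Mul(28, 6765201, Pow(Add(36288, 3030810048, Mul(-1, 2601, 6744369)), -1)), Rational(1, 8343853)) = Mul(Mul(28, 6765201, Pow(Add(36288, 3030810048, -17542103769), -1)), Rational(1, 8343853)) = Mul(Mul(28, 6765201, Pow(-14511257433, -1)), Rational(1, 8343853)) = Mul(Mul(28, 6765201, Rational(-1, 14511257433)), Rational(1, 8343853)) = Mul(Rational(-7015764, 537453979), Rational(1, 8343853)) = Rational(-1002252, 640633856434441)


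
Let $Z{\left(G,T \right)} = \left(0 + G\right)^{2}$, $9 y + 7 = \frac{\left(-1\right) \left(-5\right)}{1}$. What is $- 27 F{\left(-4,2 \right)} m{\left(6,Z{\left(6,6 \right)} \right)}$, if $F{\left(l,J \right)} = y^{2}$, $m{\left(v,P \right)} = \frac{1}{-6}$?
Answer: $\frac{2}{9} \approx 0.22222$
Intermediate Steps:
$y = - \frac{2}{9}$ ($y = - \frac{7}{9} + \frac{\left(-1\right) \left(-5\right) 1^{-1}}{9} = - \frac{7}{9} + \frac{5 \cdot 1}{9} = - \frac{7}{9} + \frac{1}{9} \cdot 5 = - \frac{7}{9} + \frac{5}{9} = - \frac{2}{9} \approx -0.22222$)
$Z{\left(G,T \right)} = G^{2}$
$m{\left(v,P \right)} = - \frac{1}{6}$
$F{\left(l,J \right)} = \frac{4}{81}$ ($F{\left(l,J \right)} = \left(- \frac{2}{9}\right)^{2} = \frac{4}{81}$)
$- 27 F{\left(-4,2 \right)} m{\left(6,Z{\left(6,6 \right)} \right)} = \left(-27\right) \frac{4}{81} \left(- \frac{1}{6}\right) = \left(- \frac{4}{3}\right) \left(- \frac{1}{6}\right) = \frac{2}{9}$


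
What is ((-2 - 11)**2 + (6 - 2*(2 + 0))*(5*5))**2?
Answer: 47961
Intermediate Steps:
((-2 - 11)**2 + (6 - 2*(2 + 0))*(5*5))**2 = ((-13)**2 + (6 - 2*2)*25)**2 = (169 + (6 - 4)*25)**2 = (169 + 2*25)**2 = (169 + 50)**2 = 219**2 = 47961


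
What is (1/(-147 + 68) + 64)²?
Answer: 25553025/6241 ≈ 4094.4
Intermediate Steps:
(1/(-147 + 68) + 64)² = (1/(-79) + 64)² = (-1/79 + 64)² = (5055/79)² = 25553025/6241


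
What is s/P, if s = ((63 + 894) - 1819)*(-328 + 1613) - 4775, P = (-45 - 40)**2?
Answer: -222489/1445 ≈ -153.97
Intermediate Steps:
P = 7225 (P = (-85)**2 = 7225)
s = -1112445 (s = (957 - 1819)*1285 - 4775 = -862*1285 - 4775 = -1107670 - 4775 = -1112445)
s/P = -1112445/7225 = -1112445*1/7225 = -222489/1445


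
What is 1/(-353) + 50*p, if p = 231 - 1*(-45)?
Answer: 4871399/353 ≈ 13800.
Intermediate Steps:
p = 276 (p = 231 + 45 = 276)
1/(-353) + 50*p = 1/(-353) + 50*276 = -1/353 + 13800 = 4871399/353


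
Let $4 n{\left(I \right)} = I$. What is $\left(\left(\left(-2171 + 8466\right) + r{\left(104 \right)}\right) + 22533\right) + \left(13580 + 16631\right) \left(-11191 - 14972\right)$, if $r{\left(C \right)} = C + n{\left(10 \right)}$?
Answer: $- \frac{1580762917}{2} \approx -7.9038 \cdot 10^{8}$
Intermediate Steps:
$n{\left(I \right)} = \frac{I}{4}$
$r{\left(C \right)} = \frac{5}{2} + C$ ($r{\left(C \right)} = C + \frac{1}{4} \cdot 10 = C + \frac{5}{2} = \frac{5}{2} + C$)
$\left(\left(\left(-2171 + 8466\right) + r{\left(104 \right)}\right) + 22533\right) + \left(13580 + 16631\right) \left(-11191 - 14972\right) = \left(\left(\left(-2171 + 8466\right) + \left(\frac{5}{2} + 104\right)\right) + 22533\right) + \left(13580 + 16631\right) \left(-11191 - 14972\right) = \left(\left(6295 + \frac{213}{2}\right) + 22533\right) + 30211 \left(-26163\right) = \left(\frac{12803}{2} + 22533\right) - 790410393 = \frac{57869}{2} - 790410393 = - \frac{1580762917}{2}$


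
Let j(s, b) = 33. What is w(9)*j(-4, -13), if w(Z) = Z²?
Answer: 2673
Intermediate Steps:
w(9)*j(-4, -13) = 9²*33 = 81*33 = 2673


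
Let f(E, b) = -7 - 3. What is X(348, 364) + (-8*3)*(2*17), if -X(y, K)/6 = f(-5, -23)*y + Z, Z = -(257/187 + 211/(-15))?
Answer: 18688636/935 ≈ 19988.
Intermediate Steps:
f(E, b) = -10
Z = 35602/2805 (Z = -(257*(1/187) + 211*(-1/15)) = -(257/187 - 211/15) = -1*(-35602/2805) = 35602/2805 ≈ 12.692)
X(y, K) = -71204/935 + 60*y (X(y, K) = -6*(-10*y + 35602/2805) = -6*(35602/2805 - 10*y) = -71204/935 + 60*y)
X(348, 364) + (-8*3)*(2*17) = (-71204/935 + 60*348) + (-8*3)*(2*17) = (-71204/935 + 20880) - 24*34 = 19451596/935 - 816 = 18688636/935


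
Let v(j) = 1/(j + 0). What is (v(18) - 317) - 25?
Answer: -6155/18 ≈ -341.94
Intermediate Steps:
v(j) = 1/j
(v(18) - 317) - 25 = (1/18 - 317) - 25 = -5705/18 - 25 = -6155/18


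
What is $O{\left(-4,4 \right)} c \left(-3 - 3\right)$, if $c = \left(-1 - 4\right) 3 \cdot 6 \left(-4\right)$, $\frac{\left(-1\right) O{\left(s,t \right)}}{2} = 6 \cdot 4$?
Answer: $103680$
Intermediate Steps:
$O{\left(s,t \right)} = -48$ ($O{\left(s,t \right)} = - 2 \cdot 6 \cdot 4 = \left(-2\right) 24 = -48$)
$c = 360$ ($c = \left(-1 - 4\right) 18 \left(-4\right) = \left(-5\right) 18 \left(-4\right) = \left(-90\right) \left(-4\right) = 360$)
$O{\left(-4,4 \right)} c \left(-3 - 3\right) = \left(-48\right) 360 \left(-3 - 3\right) = \left(-17280\right) \left(-6\right) = 103680$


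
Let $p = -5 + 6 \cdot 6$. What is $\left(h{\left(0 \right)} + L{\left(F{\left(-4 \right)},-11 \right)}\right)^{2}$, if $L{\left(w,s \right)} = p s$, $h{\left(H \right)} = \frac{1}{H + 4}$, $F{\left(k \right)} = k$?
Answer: $\frac{1857769}{16} \approx 1.1611 \cdot 10^{5}$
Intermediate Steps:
$h{\left(H \right)} = \frac{1}{4 + H}$
$p = 31$ ($p = -5 + 36 = 31$)
$L{\left(w,s \right)} = 31 s$
$\left(h{\left(0 \right)} + L{\left(F{\left(-4 \right)},-11 \right)}\right)^{2} = \left(\frac{1}{4 + 0} + 31 \left(-11\right)\right)^{2} = \left(\frac{1}{4} - 341\right)^{2} = \left(- \frac{1363}{4}\right)^{2} = \frac{1857769}{16}$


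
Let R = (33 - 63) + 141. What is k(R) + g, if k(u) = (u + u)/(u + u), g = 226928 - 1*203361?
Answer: 23568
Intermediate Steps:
R = 111 (R = -30 + 141 = 111)
g = 23567 (g = 226928 - 203361 = 23567)
k(u) = 1 (k(u) = (2*u)/((2*u)) = (2*u)*(1/(2*u)) = 1)
k(R) + g = 1 + 23567 = 23568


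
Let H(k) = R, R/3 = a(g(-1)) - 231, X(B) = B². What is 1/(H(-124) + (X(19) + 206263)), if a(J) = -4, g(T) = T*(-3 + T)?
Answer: 1/205919 ≈ 4.8563e-6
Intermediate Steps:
R = -705 (R = 3*(-4 - 231) = 3*(-235) = -705)
H(k) = -705
1/(H(-124) + (X(19) + 206263)) = 1/(-705 + (19² + 206263)) = 1/(-705 + (361 + 206263)) = 1/(-705 + 206624) = 1/205919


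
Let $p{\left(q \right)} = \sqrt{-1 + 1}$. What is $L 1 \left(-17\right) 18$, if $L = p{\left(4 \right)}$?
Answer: $0$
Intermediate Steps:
$p{\left(q \right)} = 0$ ($p{\left(q \right)} = \sqrt{0} = 0$)
$L = 0$
$L 1 \left(-17\right) 18 = 0 \cdot 1 \left(-17\right) 18 = 0 \left(\left(-17\right) 18\right) = 0 \left(-306\right) = 0$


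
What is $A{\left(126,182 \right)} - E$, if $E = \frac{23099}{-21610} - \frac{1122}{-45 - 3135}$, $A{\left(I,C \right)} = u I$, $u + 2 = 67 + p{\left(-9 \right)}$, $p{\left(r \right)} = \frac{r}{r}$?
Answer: $\frac{952538442}{114533} \approx 8316.7$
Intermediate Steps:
$p{\left(r \right)} = 1$
$u = 66$ ($u = -2 + \left(67 + 1\right) = -2 + 68 = 66$)
$A{\left(I,C \right)} = 66 I$
$E = - \frac{82014}{114533}$ ($E = 23099 \left(- \frac{1}{21610}\right) - \frac{1122}{-45 - 3135} = - \frac{23099}{21610} - \frac{1122}{-3180} = - \frac{23099}{21610} - - \frac{187}{530} = - \frac{23099}{21610} + \frac{187}{530} = - \frac{82014}{114533} \approx -0.71607$)
$A{\left(126,182 \right)} - E = 66 \cdot 126 - - \frac{82014}{114533} = 8316 + \frac{82014}{114533} = \frac{952538442}{114533}$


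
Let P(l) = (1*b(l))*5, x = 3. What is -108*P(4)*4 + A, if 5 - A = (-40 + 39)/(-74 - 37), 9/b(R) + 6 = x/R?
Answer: 2880998/777 ≈ 3707.8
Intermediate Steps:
b(R) = 9/(-6 + 3/R)
A = 554/111 (A = 5 - (-40 + 39)/(-74 - 37) = 5 - (-1)/(-111) = 5 - (-1)*(-1)/111 = 5 - 1*1/111 = 5 - 1/111 = 554/111 ≈ 4.9910)
P(l) = -15*l/(-1 + 2*l) (P(l) = (1*(-3*l/(-1 + 2*l)))*5 = -3*l/(-1 + 2*l)*5 = -15*l/(-1 + 2*l))
-108*P(4)*4 + A = -108*(-15*4/(-1 + 2*4))*4 + 554/111 = -108*(-15*4/(-1 + 8))*4 + 554/111 = -108*(-15*4/7)*4 + 554/111 = -108*(-15*4*⅐)*4 + 554/111 = -(-6480)*4/7 + 554/111 = -108*(-240/7) + 554/111 = 25920/7 + 554/111 = 2880998/777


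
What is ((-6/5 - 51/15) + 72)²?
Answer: 113569/25 ≈ 4542.8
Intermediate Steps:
((-6/5 - 51/15) + 72)² = ((-6*⅕ - 51*1/15) + 72)² = ((-6/5 - 17/5) + 72)² = (-23/5 + 72)² = (337/5)² = 113569/25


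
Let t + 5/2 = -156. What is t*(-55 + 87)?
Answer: -5072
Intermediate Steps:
t = -317/2 (t = -5/2 - 156 = -317/2 ≈ -158.50)
t*(-55 + 87) = -317*(-55 + 87)/2 = -317/2*32 = -5072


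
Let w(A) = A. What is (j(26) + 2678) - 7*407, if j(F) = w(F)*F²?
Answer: 17405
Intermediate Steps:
j(F) = F³ (j(F) = F*F² = F³)
(j(26) + 2678) - 7*407 = (26³ + 2678) - 7*407 = (17576 + 2678) - 2849 = 20254 - 2849 = 17405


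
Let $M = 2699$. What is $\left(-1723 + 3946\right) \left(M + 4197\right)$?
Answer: $15329808$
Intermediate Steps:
$\left(-1723 + 3946\right) \left(M + 4197\right) = \left(-1723 + 3946\right) \left(2699 + 4197\right) = 2223 \cdot 6896 = 15329808$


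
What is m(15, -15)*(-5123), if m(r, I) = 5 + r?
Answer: -102460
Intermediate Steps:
m(15, -15)*(-5123) = (5 + 15)*(-5123) = 20*(-5123) = -102460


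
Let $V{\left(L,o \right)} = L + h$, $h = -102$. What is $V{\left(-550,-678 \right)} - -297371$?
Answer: $296719$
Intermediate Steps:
$V{\left(L,o \right)} = -102 + L$ ($V{\left(L,o \right)} = L - 102 = -102 + L$)
$V{\left(-550,-678 \right)} - -297371 = \left(-102 - 550\right) - -297371 = -652 + 297371 = 296719$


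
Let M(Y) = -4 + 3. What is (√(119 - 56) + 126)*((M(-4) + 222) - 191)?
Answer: 3780 + 90*√7 ≈ 4018.1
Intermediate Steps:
M(Y) = -1
(√(119 - 56) + 126)*((M(-4) + 222) - 191) = (√(119 - 56) + 126)*((-1 + 222) - 191) = (√63 + 126)*(221 - 191) = (3*√7 + 126)*30 = (126 + 3*√7)*30 = 3780 + 90*√7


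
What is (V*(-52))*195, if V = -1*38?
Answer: 385320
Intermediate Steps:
V = -38
(V*(-52))*195 = -38*(-52)*195 = 1976*195 = 385320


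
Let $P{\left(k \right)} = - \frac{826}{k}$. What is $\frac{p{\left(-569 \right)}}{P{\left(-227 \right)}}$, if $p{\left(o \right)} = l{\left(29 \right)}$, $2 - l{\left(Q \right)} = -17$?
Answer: $\frac{4313}{826} \approx 5.2215$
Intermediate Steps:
$l{\left(Q \right)} = 19$ ($l{\left(Q \right)} = 2 - -17 = 2 + 17 = 19$)
$p{\left(o \right)} = 19$
$\frac{p{\left(-569 \right)}}{P{\left(-227 \right)}} = \frac{19}{\left(-826\right) \frac{1}{-227}} = \frac{19}{\left(-826\right) \left(- \frac{1}{227}\right)} = \frac{19}{\frac{826}{227}} = 19 \cdot \frac{227}{826} = \frac{4313}{826}$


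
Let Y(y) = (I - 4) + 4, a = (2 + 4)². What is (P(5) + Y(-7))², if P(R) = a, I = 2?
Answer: 1444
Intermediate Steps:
a = 36 (a = 6² = 36)
Y(y) = 2 (Y(y) = (2 - 4) + 4 = -2 + 4 = 2)
P(R) = 36
(P(5) + Y(-7))² = (36 + 2)² = 38² = 1444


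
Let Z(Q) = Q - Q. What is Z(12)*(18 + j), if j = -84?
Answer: 0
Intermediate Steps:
Z(Q) = 0
Z(12)*(18 + j) = 0*(18 - 84) = 0*(-66) = 0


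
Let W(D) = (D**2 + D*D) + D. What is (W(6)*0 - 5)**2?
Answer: 25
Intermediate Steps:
W(D) = D + 2*D**2 (W(D) = (D**2 + D**2) + D = 2*D**2 + D = D + 2*D**2)
(W(6)*0 - 5)**2 = ((6*(1 + 2*6))*0 - 5)**2 = ((6*(1 + 12))*0 - 5)**2 = ((6*13)*0 - 5)**2 = (78*0 - 5)**2 = (0 - 5)**2 = (-5)**2 = 25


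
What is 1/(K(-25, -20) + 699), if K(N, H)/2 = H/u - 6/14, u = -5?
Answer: 7/4943 ≈ 0.0014161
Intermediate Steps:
K(N, H) = -6/7 - 2*H/5 (K(N, H) = 2*(H/(-5) - 6/14) = 2*(H*(-⅕) - 6*1/14) = 2*(-H/5 - 3/7) = 2*(-3/7 - H/5) = -6/7 - 2*H/5)
1/(K(-25, -20) + 699) = 1/((-6/7 - ⅖*(-20)) + 699) = 1/((-6/7 + 8) + 699) = 1/(50/7 + 699) = 1/(4943/7) = 7/4943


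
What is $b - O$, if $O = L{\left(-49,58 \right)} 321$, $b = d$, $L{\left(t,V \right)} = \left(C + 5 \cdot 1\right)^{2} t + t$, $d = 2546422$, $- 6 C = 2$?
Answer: $\frac{8714081}{3} \approx 2.9047 \cdot 10^{6}$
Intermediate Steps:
$C = - \frac{1}{3}$ ($C = \left(- \frac{1}{6}\right) 2 = - \frac{1}{3} \approx -0.33333$)
$L{\left(t,V \right)} = \frac{205 t}{9}$ ($L{\left(t,V \right)} = \left(- \frac{1}{3} + 5 \cdot 1\right)^{2} t + t = \left(- \frac{1}{3} + 5\right)^{2} t + t = \left(\frac{14}{3}\right)^{2} t + t = \frac{196 t}{9} + t = \frac{205 t}{9}$)
$b = 2546422$
$O = - \frac{1074815}{3}$ ($O = \frac{205}{9} \left(-49\right) 321 = \left(- \frac{10045}{9}\right) 321 = - \frac{1074815}{3} \approx -3.5827 \cdot 10^{5}$)
$b - O = 2546422 - - \frac{1074815}{3} = 2546422 + \frac{1074815}{3} = \frac{8714081}{3}$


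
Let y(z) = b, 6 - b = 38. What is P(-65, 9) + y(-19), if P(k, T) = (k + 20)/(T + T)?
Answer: -69/2 ≈ -34.500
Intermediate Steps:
P(k, T) = (20 + k)/(2*T) (P(k, T) = (20 + k)/((2*T)) = (20 + k)*(1/(2*T)) = (20 + k)/(2*T))
b = -32 (b = 6 - 1*38 = 6 - 38 = -32)
y(z) = -32
P(-65, 9) + y(-19) = (1/2)*(20 - 65)/9 - 32 = (1/2)*(1/9)*(-45) - 32 = -5/2 - 32 = -69/2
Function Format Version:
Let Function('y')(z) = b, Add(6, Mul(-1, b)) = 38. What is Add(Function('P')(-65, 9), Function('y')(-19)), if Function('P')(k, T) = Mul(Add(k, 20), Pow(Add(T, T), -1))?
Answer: Rational(-69, 2) ≈ -34.500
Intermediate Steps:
Function('P')(k, T) = Mul(Rational(1, 2), Pow(T, -1), Add(20, k)) (Function('P')(k, T) = Mul(Add(20, k), Pow(Mul(2, T), -1)) = Mul(Add(20, k), Mul(Rational(1, 2), Pow(T, -1))) = Mul(Rational(1, 2), Pow(T, -1), Add(20, k)))
b = -32 (b = Add(6, Mul(-1, 38)) = Add(6, -38) = -32)
Function('y')(z) = -32
Add(Function('P')(-65, 9), Function('y')(-19)) = Add(Mul(Rational(1, 2), Pow(9, -1), Add(20, -65)), -32) = Add(Mul(Rational(1, 2), Rational(1, 9), -45), -32) = Add(Rational(-5, 2), -32) = Rational(-69, 2)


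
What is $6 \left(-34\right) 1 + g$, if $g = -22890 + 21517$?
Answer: $-1577$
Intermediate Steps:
$g = -1373$
$6 \left(-34\right) 1 + g = 6 \left(-34\right) 1 - 1373 = \left(-204\right) 1 - 1373 = -204 - 1373 = -1577$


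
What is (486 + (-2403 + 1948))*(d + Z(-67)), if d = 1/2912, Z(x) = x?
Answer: -6048193/2912 ≈ -2077.0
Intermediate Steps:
d = 1/2912 ≈ 0.00034341
(486 + (-2403 + 1948))*(d + Z(-67)) = (486 + (-2403 + 1948))*(1/2912 - 67) = (486 - 455)*(-195103/2912) = 31*(-195103/2912) = -6048193/2912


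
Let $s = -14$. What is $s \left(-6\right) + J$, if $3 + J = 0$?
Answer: $81$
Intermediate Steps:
$J = -3$ ($J = -3 + 0 = -3$)
$s \left(-6\right) + J = \left(-14\right) \left(-6\right) - 3 = 84 - 3 = 81$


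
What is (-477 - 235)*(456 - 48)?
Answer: -290496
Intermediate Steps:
(-477 - 235)*(456 - 48) = -712*408 = -290496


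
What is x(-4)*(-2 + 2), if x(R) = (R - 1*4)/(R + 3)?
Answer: 0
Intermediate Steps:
x(R) = (-4 + R)/(3 + R) (x(R) = (R - 4)/(3 + R) = (-4 + R)/(3 + R))
x(-4)*(-2 + 2) = ((-4 - 4)/(3 - 4))*(-2 + 2) = (-8/(-1))*0 = -1*(-8)*0 = 8*0 = 0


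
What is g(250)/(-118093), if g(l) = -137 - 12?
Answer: 149/118093 ≈ 0.0012617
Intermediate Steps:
g(l) = -149
g(250)/(-118093) = -149/(-118093) = -149*(-1/118093) = 149/118093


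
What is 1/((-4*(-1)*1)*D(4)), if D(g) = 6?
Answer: 1/24 ≈ 0.041667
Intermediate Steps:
1/((-4*(-1)*1)*D(4)) = 1/((-4*(-1)*1)*6) = 1/((4*1)*6) = 1/(4*6) = 1/24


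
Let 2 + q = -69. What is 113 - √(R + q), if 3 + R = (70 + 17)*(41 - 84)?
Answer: 113 - I*√3815 ≈ 113.0 - 61.766*I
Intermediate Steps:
q = -71 (q = -2 - 69 = -71)
R = -3744 (R = -3 + (70 + 17)*(41 - 84) = -3 + 87*(-43) = -3 - 3741 = -3744)
113 - √(R + q) = 113 - √(-3744 - 71) = 113 - √(-3815) = 113 - I*√3815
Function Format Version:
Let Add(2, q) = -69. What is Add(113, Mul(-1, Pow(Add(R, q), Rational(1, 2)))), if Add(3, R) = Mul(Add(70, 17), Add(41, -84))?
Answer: Add(113, Mul(-1, I, Pow(3815, Rational(1, 2)))) ≈ Add(113.00, Mul(-61.766, I))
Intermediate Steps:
q = -71 (q = Add(-2, -69) = -71)
R = -3744 (R = Add(-3, Mul(Add(70, 17), Add(41, -84))) = Add(-3, Mul(87, -43)) = Add(-3, -3741) = -3744)
Add(113, Mul(-1, Pow(Add(R, q), Rational(1, 2)))) = Add(113, Mul(-1, Pow(Add(-3744, -71), Rational(1, 2)))) = Add(113, Mul(-1, Pow(-3815, Rational(1, 2)))) = Add(113, Mul(-1, Mul(I, Pow(3815, Rational(1, 2))))) = Add(113, Mul(-1, I, Pow(3815, Rational(1, 2))))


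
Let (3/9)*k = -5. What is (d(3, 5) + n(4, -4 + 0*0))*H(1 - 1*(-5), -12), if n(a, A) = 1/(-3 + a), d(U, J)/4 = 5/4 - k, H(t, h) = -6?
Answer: -396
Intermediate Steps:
k = -15 (k = 3*(-5) = -15)
d(U, J) = 65 (d(U, J) = 4*(5/4 - 1*(-15)) = 4*(5*(¼) + 15) = 4*(5/4 + 15) = 4*(65/4) = 65)
(d(3, 5) + n(4, -4 + 0*0))*H(1 - 1*(-5), -12) = (65 + 1/(-3 + 4))*(-6) = (65 + 1/1)*(-6) = (65 + 1)*(-6) = 66*(-6) = -396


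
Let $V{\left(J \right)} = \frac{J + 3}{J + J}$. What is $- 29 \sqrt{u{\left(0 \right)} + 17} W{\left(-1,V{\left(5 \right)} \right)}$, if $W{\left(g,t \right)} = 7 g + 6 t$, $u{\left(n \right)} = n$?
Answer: $\frac{319 \sqrt{17}}{5} \approx 263.05$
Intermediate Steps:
$V{\left(J \right)} = \frac{3 + J}{2 J}$
$W{\left(g,t \right)} = 6 t + 7 g$
$- 29 \sqrt{u{\left(0 \right)} + 17} W{\left(-1,V{\left(5 \right)} \right)} = - 29 \sqrt{0 + 17} \left(6 \frac{3 + 5}{2 \cdot 5} + 7 \left(-1\right)\right) = - 29 \sqrt{17} \left(6 \cdot \frac{1}{2} \cdot \frac{1}{5} \cdot 8 - 7\right) = - 29 \sqrt{17} \left(6 \cdot \frac{4}{5} - 7\right) = - 29 \sqrt{17} \left(\frac{24}{5} - 7\right) = - 29 \sqrt{17} \left(- \frac{11}{5}\right) = \frac{319 \sqrt{17}}{5}$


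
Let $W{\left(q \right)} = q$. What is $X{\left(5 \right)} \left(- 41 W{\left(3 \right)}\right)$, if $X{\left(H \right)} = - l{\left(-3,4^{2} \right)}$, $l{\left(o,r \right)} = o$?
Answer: $-369$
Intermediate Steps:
$X{\left(H \right)} = 3$ ($X{\left(H \right)} = \left(-1\right) \left(-3\right) = 3$)
$X{\left(5 \right)} \left(- 41 W{\left(3 \right)}\right) = 3 \left(\left(-41\right) 3\right) = 3 \left(-123\right) = -369$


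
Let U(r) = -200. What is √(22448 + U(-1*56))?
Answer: 6*√618 ≈ 149.16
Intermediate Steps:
√(22448 + U(-1*56)) = √(22448 - 200) = √22248 = 6*√618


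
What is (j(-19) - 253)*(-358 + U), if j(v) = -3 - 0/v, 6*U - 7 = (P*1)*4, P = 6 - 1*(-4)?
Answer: 268928/3 ≈ 89643.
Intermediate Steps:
P = 10 (P = 6 + 4 = 10)
U = 47/6 (U = 7/6 + ((10*1)*4)/6 = 7/6 + (10*4)/6 = 7/6 + (1/6)*40 = 7/6 + 20/3 = 47/6 ≈ 7.8333)
j(v) = -3 (j(v) = -3 - 5*0 = -3 + 0 = -3)
(j(-19) - 253)*(-358 + U) = (-3 - 253)*(-358 + 47/6) = -256*(-2101/6) = 268928/3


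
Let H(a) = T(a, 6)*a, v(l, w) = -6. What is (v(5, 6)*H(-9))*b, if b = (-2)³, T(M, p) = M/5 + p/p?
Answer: 1728/5 ≈ 345.60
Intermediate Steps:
T(M, p) = 1 + M/5 (T(M, p) = M*(⅕) + 1 = M/5 + 1 = 1 + M/5)
b = -8
H(a) = a*(1 + a/5) (H(a) = (1 + a/5)*a = a*(1 + a/5))
(v(5, 6)*H(-9))*b = -6*(-9)*(5 - 9)/5*(-8) = -6*(-9)*(-4)/5*(-8) = -6*36/5*(-8) = -216/5*(-8) = 1728/5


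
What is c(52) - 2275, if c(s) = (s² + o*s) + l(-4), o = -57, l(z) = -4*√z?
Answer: -2535 - 8*I ≈ -2535.0 - 8.0*I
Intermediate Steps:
c(s) = s² - 57*s - 8*I (c(s) = (s² - 57*s) - 8*I = s² - 57*s - 8*I)
c(52) - 2275 = (52² - 57*52 - 8*I) - 2275 = (2704 - 2964 - 8*I) - 2275 = (-260 - 8*I) - 2275 = -2535 - 8*I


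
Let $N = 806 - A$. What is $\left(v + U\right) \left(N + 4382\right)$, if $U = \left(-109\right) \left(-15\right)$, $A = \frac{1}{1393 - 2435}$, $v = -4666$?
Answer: $- \frac{16385273807}{1042} \approx -1.5725 \cdot 10^{7}$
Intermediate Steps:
$A = - \frac{1}{1042}$ ($A = \frac{1}{-1042} = - \frac{1}{1042} \approx -0.00095969$)
$U = 1635$
$N = \frac{839853}{1042}$ ($N = 806 - - \frac{1}{1042} = 806 + \frac{1}{1042} = \frac{839853}{1042} \approx 806.0$)
$\left(v + U\right) \left(N + 4382\right) = \left(-4666 + 1635\right) \left(\frac{839853}{1042} + 4382\right) = \left(-3031\right) \frac{5405897}{1042} = - \frac{16385273807}{1042}$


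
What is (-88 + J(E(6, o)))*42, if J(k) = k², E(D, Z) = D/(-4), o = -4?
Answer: -7203/2 ≈ -3601.5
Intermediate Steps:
E(D, Z) = -D/4 (E(D, Z) = D*(-¼) = -D/4)
(-88 + J(E(6, o)))*42 = (-88 + (-¼*6)²)*42 = (-88 + (-3/2)²)*42 = (-88 + 9/4)*42 = -343/4*42 = -7203/2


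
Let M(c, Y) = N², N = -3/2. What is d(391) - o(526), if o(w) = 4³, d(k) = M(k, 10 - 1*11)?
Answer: -247/4 ≈ -61.750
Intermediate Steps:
N = -3/2 (N = -3*½ = -3/2 ≈ -1.5000)
M(c, Y) = 9/4 (M(c, Y) = (-3/2)² = 9/4)
d(k) = 9/4
o(w) = 64
d(391) - o(526) = 9/4 - 1*64 = 9/4 - 64 = -247/4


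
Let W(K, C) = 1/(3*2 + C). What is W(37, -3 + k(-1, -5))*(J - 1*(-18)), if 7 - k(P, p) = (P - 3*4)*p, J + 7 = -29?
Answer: 18/55 ≈ 0.32727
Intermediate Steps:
J = -36 (J = -7 - 29 = -36)
k(P, p) = 7 - p*(-12 + P) (k(P, p) = 7 - (P - 3*4)*p = 7 - (P - 12)*p = 7 - (-12 + P)*p = 7 - p*(-12 + P))
W(K, C) = 1/(6 + C)
W(37, -3 + k(-1, -5))*(J - 1*(-18)) = (-36 - 1*(-18))/(6 + (-3 + (7 + 12*(-5) - 1*(-1)*(-5)))) = (-36 + 18)/(6 + (-3 + (7 - 60 - 5))) = -18/(6 + (-3 - 58)) = -18/(6 - 61) = -18/(-55) = -1/55*(-18) = 18/55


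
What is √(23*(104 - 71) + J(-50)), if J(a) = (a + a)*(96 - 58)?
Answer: I*√3041 ≈ 55.145*I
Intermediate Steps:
J(a) = 76*a (J(a) = (2*a)*38 = 76*a)
√(23*(104 - 71) + J(-50)) = √(23*(104 - 71) + 76*(-50)) = √(23*33 - 3800) = √(759 - 3800) = √(-3041) = I*√3041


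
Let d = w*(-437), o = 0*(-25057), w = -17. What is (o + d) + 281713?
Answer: 289142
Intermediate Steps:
o = 0
d = 7429 (d = -17*(-437) = 7429)
(o + d) + 281713 = (0 + 7429) + 281713 = 7429 + 281713 = 289142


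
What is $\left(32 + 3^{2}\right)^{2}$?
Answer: $1681$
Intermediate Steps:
$\left(32 + 3^{2}\right)^{2} = \left(32 + 9\right)^{2} = 41^{2} = 1681$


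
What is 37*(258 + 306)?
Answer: 20868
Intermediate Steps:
37*(258 + 306) = 37*564 = 20868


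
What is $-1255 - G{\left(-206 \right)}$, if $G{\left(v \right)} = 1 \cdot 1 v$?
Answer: $-1049$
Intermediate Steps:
$G{\left(v \right)} = v$ ($G{\left(v \right)} = 1 v = v$)
$-1255 - G{\left(-206 \right)} = -1255 - -206 = -1255 + 206 = -1049$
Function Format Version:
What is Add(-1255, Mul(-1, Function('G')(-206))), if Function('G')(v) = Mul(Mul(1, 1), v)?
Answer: -1049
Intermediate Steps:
Function('G')(v) = v (Function('G')(v) = Mul(1, v) = v)
Add(-1255, Mul(-1, Function('G')(-206))) = Add(-1255, Mul(-1, -206)) = Add(-1255, 206) = -1049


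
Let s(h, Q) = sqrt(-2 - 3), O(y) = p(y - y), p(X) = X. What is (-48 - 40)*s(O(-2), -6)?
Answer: -88*I*sqrt(5) ≈ -196.77*I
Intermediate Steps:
O(y) = 0 (O(y) = y - y = 0)
s(h, Q) = I*sqrt(5) (s(h, Q) = sqrt(-5) = I*sqrt(5))
(-48 - 40)*s(O(-2), -6) = (-48 - 40)*(I*sqrt(5)) = -88*I*sqrt(5)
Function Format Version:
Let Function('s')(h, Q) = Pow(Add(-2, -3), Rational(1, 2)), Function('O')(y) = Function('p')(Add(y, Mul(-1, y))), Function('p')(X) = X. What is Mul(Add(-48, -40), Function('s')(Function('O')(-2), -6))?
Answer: Mul(-88, I, Pow(5, Rational(1, 2))) ≈ Mul(-196.77, I)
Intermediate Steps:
Function('O')(y) = 0 (Function('O')(y) = Add(y, Mul(-1, y)) = 0)
Function('s')(h, Q) = Mul(I, Pow(5, Rational(1, 2))) (Function('s')(h, Q) = Pow(-5, Rational(1, 2)) = Mul(I, Pow(5, Rational(1, 2))))
Mul(Add(-48, -40), Function('s')(Function('O')(-2), -6)) = Mul(Add(-48, -40), Mul(I, Pow(5, Rational(1, 2)))) = Mul(-88, Mul(I, Pow(5, Rational(1, 2)))) = Mul(-88, I, Pow(5, Rational(1, 2)))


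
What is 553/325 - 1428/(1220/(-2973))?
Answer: 69022198/19825 ≈ 3481.6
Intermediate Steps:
553/325 - 1428/(1220/(-2973)) = 553*(1/325) - 1428/(1220*(-1/2973)) = 553/325 - 1428/(-1220/2973) = 553/325 - 1428*(-2973/1220) = 553/325 + 1061361/305 = 69022198/19825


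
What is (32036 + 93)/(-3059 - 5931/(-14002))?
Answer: -449870258/42826187 ≈ -10.505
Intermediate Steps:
(32036 + 93)/(-3059 - 5931/(-14002)) = 32129/(-3059 - 5931*(-1/14002)) = 32129/(-3059 + 5931/14002) = 32129/(-42826187/14002) = 32129*(-14002/42826187) = -449870258/42826187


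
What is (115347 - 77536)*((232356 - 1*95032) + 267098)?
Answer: 15291600242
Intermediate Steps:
(115347 - 77536)*((232356 - 1*95032) + 267098) = 37811*((232356 - 95032) + 267098) = 37811*(137324 + 267098) = 37811*404422 = 15291600242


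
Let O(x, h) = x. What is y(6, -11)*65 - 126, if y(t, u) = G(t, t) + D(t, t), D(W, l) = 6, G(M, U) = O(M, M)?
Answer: 654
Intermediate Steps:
G(M, U) = M
y(t, u) = 6 + t (y(t, u) = t + 6 = 6 + t)
y(6, -11)*65 - 126 = (6 + 6)*65 - 126 = 12*65 - 126 = 780 - 126 = 654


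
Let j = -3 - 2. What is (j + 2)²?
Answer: 9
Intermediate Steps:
j = -5
(j + 2)² = (-5 + 2)² = (-3)² = 9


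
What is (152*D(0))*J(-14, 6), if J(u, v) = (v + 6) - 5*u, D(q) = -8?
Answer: -99712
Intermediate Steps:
J(u, v) = 6 + v - 5*u (J(u, v) = (6 + v) - 5*u = 6 + v - 5*u)
(152*D(0))*J(-14, 6) = (152*(-8))*(6 + 6 - 5*(-14)) = -1216*(6 + 6 + 70) = -1216*82 = -99712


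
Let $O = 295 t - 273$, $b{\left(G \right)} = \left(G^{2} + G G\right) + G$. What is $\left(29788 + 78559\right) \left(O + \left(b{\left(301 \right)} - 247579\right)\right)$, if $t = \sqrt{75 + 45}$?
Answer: $-7188715103 + 63924730 \sqrt{30} \approx -6.8386 \cdot 10^{9}$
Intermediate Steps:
$b{\left(G \right)} = G + 2 G^{2}$ ($b{\left(G \right)} = \left(G^{2} + G^{2}\right) + G = 2 G^{2} + G = G + 2 G^{2}$)
$t = 2 \sqrt{30}$ ($t = \sqrt{120} = 2 \sqrt{30} \approx 10.954$)
$O = -273 + 590 \sqrt{30}$ ($O = 295 \cdot 2 \sqrt{30} - 273 = 590 \sqrt{30} - 273 = -273 + 590 \sqrt{30} \approx 2958.6$)
$\left(29788 + 78559\right) \left(O + \left(b{\left(301 \right)} - 247579\right)\right) = \left(29788 + 78559\right) \left(\left(-273 + 590 \sqrt{30}\right) - \left(247579 - 301 \left(1 + 2 \cdot 301\right)\right)\right) = 108347 \left(\left(-273 + 590 \sqrt{30}\right) - \left(247579 - 301 \left(1 + 602\right)\right)\right) = 108347 \left(\left(-273 + 590 \sqrt{30}\right) + \left(301 \cdot 603 - 247579\right)\right) = 108347 \left(\left(-273 + 590 \sqrt{30}\right) + \left(181503 - 247579\right)\right) = 108347 \left(\left(-273 + 590 \sqrt{30}\right) - 66076\right) = 108347 \left(-66349 + 590 \sqrt{30}\right) = -7188715103 + 63924730 \sqrt{30}$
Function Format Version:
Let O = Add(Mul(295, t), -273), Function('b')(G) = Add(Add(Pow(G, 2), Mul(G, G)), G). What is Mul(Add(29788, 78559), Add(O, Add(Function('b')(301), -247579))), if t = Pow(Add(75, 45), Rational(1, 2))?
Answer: Add(-7188715103, Mul(63924730, Pow(30, Rational(1, 2)))) ≈ -6.8386e+9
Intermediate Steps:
Function('b')(G) = Add(G, Mul(2, Pow(G, 2))) (Function('b')(G) = Add(Add(Pow(G, 2), Pow(G, 2)), G) = Add(Mul(2, Pow(G, 2)), G) = Add(G, Mul(2, Pow(G, 2))))
t = Mul(2, Pow(30, Rational(1, 2))) (t = Pow(120, Rational(1, 2)) = Mul(2, Pow(30, Rational(1, 2))) ≈ 10.954)
O = Add(-273, Mul(590, Pow(30, Rational(1, 2)))) (O = Add(Mul(295, Mul(2, Pow(30, Rational(1, 2)))), -273) = Add(Mul(590, Pow(30, Rational(1, 2))), -273) = Add(-273, Mul(590, Pow(30, Rational(1, 2)))) ≈ 2958.6)
Mul(Add(29788, 78559), Add(O, Add(Function('b')(301), -247579))) = Mul(Add(29788, 78559), Add(Add(-273, Mul(590, Pow(30, Rational(1, 2)))), Add(Mul(301, Add(1, Mul(2, 301))), -247579))) = Mul(108347, Add(Add(-273, Mul(590, Pow(30, Rational(1, 2)))), Add(Mul(301, Add(1, 602)), -247579))) = Mul(108347, Add(Add(-273, Mul(590, Pow(30, Rational(1, 2)))), Add(Mul(301, 603), -247579))) = Mul(108347, Add(Add(-273, Mul(590, Pow(30, Rational(1, 2)))), Add(181503, -247579))) = Mul(108347, Add(Add(-273, Mul(590, Pow(30, Rational(1, 2)))), -66076)) = Mul(108347, Add(-66349, Mul(590, Pow(30, Rational(1, 2))))) = Add(-7188715103, Mul(63924730, Pow(30, Rational(1, 2))))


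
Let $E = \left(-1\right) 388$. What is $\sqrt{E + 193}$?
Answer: $i \sqrt{195} \approx 13.964 i$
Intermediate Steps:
$E = -388$
$\sqrt{E + 193} = \sqrt{-388 + 193} = \sqrt{-195} = i \sqrt{195}$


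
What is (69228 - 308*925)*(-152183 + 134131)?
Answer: 3893310944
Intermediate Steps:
(69228 - 308*925)*(-152183 + 134131) = (69228 - 284900)*(-18052) = -215672*(-18052) = 3893310944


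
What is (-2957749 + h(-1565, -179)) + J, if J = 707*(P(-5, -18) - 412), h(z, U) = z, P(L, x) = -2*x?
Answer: -3225146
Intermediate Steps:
J = -265832 (J = 707*(-2*(-18) - 412) = 707*(36 - 412) = 707*(-376) = -265832)
(-2957749 + h(-1565, -179)) + J = (-2957749 - 1565) - 265832 = -2959314 - 265832 = -3225146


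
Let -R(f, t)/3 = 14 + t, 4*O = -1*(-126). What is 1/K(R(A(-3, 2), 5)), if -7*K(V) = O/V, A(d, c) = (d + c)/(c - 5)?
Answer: 38/3 ≈ 12.667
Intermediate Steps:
O = 63/2 (O = (-1*(-126))/4 = (¼)*126 = 63/2 ≈ 31.500)
A(d, c) = (c + d)/(-5 + c)
R(f, t) = -42 - 3*t (R(f, t) = -3*(14 + t) = -42 - 3*t)
K(V) = -9/(2*V)
1/K(R(A(-3, 2), 5)) = 1/(-9/(2*(-42 - 3*5))) = 1/(-9/(2*(-42 - 15))) = 1/(-9/2/(-57)) = 1/(-9/2*(-1/57)) = 1/(3/38) = 38/3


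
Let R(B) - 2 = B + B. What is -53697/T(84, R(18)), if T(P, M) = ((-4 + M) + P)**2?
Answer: -53697/13924 ≈ -3.8564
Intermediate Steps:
R(B) = 2 + 2*B (R(B) = 2 + (B + B) = 2 + 2*B)
T(P, M) = (-4 + M + P)**2
-53697/T(84, R(18)) = -53697/(-4 + (2 + 2*18) + 84)**2 = -53697/(-4 + (2 + 36) + 84)**2 = -53697/(-4 + 38 + 84)**2 = -53697/(118**2) = -53697/13924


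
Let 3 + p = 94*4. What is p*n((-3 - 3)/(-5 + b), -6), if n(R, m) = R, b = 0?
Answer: 2238/5 ≈ 447.60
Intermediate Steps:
p = 373 (p = -3 + 94*4 = -3 + 376 = 373)
p*n((-3 - 3)/(-5 + b), -6) = 373*((-3 - 3)/(-5 + 0)) = 373*(-6/(-5)) = 373*(-6*(-⅕)) = 373*(6/5) = 2238/5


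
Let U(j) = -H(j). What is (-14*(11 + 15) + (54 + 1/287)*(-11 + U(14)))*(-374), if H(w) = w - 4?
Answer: 22971454/41 ≈ 5.6028e+5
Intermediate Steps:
H(w) = -4 + w
U(j) = 4 - j (U(j) = -(-4 + j) = 4 - j)
(-14*(11 + 15) + (54 + 1/287)*(-11 + U(14)))*(-374) = (-14*(11 + 15) + (54 + 1/287)*(-11 + (4 - 1*14)))*(-374) = (-14*26 + (54 + 1/287)*(-11 + (4 - 14)))*(-374) = (-364 + 15499*(-11 - 10)/287)*(-374) = (-364 + (15499/287)*(-21))*(-374) = (-364 - 46497/41)*(-374) = -61421/41*(-374) = 22971454/41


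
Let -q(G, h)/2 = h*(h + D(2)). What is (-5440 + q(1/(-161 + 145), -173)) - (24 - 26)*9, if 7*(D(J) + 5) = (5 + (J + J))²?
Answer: -441044/7 ≈ -63006.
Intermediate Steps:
D(J) = -5 + (5 + 2*J)²/7 (D(J) = -5 + (5 + (J + J))²/7 = -5 + (5 + 2*J)²/7)
q(G, h) = -2*h*(46/7 + h) (q(G, h) = -2*h*(h + (-5 + (5 + 2*2)²/7)) = -2*h*(h + (-5 + (5 + 4)²/7)) = -2*h*(h + (-5 + (⅐)*9²)) = -2*h*(h + (-5 + (⅐)*81)) = -2*h*(h + (-5 + 81/7)) = -2*h*(h + 46/7) = -2*h*(46/7 + h))
(-5440 + q(1/(-161 + 145), -173)) - (24 - 26)*9 = (-5440 - 2/7*(-173)*(46 + 7*(-173))) - (24 - 26)*9 = (-5440 - 2/7*(-173)*(46 - 1211)) - (-2)*9 = (-5440 - 2/7*(-173)*(-1165)) - 1*(-18) = (-5440 - 403090/7) + 18 = -441170/7 + 18 = -441044/7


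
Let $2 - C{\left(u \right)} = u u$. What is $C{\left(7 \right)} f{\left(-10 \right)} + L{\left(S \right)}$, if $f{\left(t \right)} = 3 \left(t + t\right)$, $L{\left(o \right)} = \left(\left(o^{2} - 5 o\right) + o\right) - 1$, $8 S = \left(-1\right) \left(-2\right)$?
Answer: $\frac{45089}{16} \approx 2818.1$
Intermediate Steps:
$C{\left(u \right)} = 2 - u^{2}$ ($C{\left(u \right)} = 2 - u u = 2 - u^{2}$)
$S = \frac{1}{4}$ ($S = \frac{\left(-1\right) \left(-2\right)}{8} = \frac{1}{8} \cdot 2 = \frac{1}{4} \approx 0.25$)
$L{\left(o \right)} = -1 + o^{2} - 4 o$ ($L{\left(o \right)} = \left(o^{2} - 4 o\right) - 1 = -1 + o^{2} - 4 o$)
$f{\left(t \right)} = 6 t$ ($f{\left(t \right)} = 3 \cdot 2 t = 6 t$)
$C{\left(7 \right)} f{\left(-10 \right)} + L{\left(S \right)} = \left(2 - 7^{2}\right) 6 \left(-10\right) - \left(2 - \frac{1}{16}\right) = \left(2 - 49\right) \left(-60\right) - \frac{31}{16} = \left(-47\right) \left(-60\right) - \frac{31}{16} = 2820 - \frac{31}{16} = \frac{45089}{16}$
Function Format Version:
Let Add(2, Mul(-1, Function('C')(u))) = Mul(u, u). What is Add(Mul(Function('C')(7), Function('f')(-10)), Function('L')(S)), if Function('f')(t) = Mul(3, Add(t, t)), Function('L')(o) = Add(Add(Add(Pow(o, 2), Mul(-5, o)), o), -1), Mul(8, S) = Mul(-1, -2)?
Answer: Rational(45089, 16) ≈ 2818.1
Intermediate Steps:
Function('C')(u) = Add(2, Mul(-1, Pow(u, 2))) (Function('C')(u) = Add(2, Mul(-1, Mul(u, u))) = Add(2, Mul(-1, Pow(u, 2))))
S = Rational(1, 4) (S = Mul(Rational(1, 8), Mul(-1, -2)) = Mul(Rational(1, 8), 2) = Rational(1, 4) ≈ 0.25000)
Function('L')(o) = Add(-1, Pow(o, 2), Mul(-4, o)) (Function('L')(o) = Add(Add(Pow(o, 2), Mul(-4, o)), -1) = Add(-1, Pow(o, 2), Mul(-4, o)))
Function('f')(t) = Mul(6, t) (Function('f')(t) = Mul(3, Mul(2, t)) = Mul(6, t))
Add(Mul(Function('C')(7), Function('f')(-10)), Function('L')(S)) = Add(Mul(Add(2, Mul(-1, Pow(7, 2))), Mul(6, -10)), Add(-1, Pow(Rational(1, 4), 2), Mul(-4, Rational(1, 4)))) = Add(Mul(Add(2, Mul(-1, 49)), -60), Add(-1, Rational(1, 16), -1)) = Add(Mul(Add(2, -49), -60), Rational(-31, 16)) = Add(Mul(-47, -60), Rational(-31, 16)) = Add(2820, Rational(-31, 16)) = Rational(45089, 16)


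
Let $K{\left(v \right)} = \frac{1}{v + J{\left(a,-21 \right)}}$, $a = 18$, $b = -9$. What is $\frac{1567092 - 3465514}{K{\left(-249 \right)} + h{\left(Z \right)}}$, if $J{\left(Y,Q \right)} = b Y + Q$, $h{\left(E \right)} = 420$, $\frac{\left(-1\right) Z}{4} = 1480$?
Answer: $- \frac{820118304}{181439} \approx -4520.1$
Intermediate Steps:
$Z = -5920$ ($Z = \left(-4\right) 1480 = -5920$)
$J{\left(Y,Q \right)} = Q - 9 Y$ ($J{\left(Y,Q \right)} = - 9 Y + Q = Q - 9 Y$)
$K{\left(v \right)} = \frac{1}{-183 + v}$ ($K{\left(v \right)} = \frac{1}{v - 183} = \frac{1}{-183 + v}$)
$\frac{1567092 - 3465514}{K{\left(-249 \right)} + h{\left(Z \right)}} = \frac{1567092 - 3465514}{\frac{1}{-183 - 249} + 420} = - \frac{1898422}{\frac{1}{-432} + 420} = - \frac{1898422}{- \frac{1}{432} + 420} = - \frac{1898422}{\frac{181439}{432}} = \left(-1898422\right) \frac{432}{181439} = - \frac{820118304}{181439}$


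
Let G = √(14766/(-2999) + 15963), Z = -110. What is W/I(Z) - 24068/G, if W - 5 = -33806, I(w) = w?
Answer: 33801/110 - 24068*√143526954729/47858271 ≈ 116.76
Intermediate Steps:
G = √143526954729/2999 (G = √(14766*(-1/2999) + 15963) = √(-14766/2999 + 15963) = √(47858271/2999) = √143526954729/2999 ≈ 126.33)
W = -33801 (W = 5 - 33806 = -33801)
W/I(Z) - 24068/G = -33801/(-110) - 24068*√143526954729/47858271 = -33801*(-1/110) - 24068*√143526954729/47858271 = 33801/110 - 24068*√143526954729/47858271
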